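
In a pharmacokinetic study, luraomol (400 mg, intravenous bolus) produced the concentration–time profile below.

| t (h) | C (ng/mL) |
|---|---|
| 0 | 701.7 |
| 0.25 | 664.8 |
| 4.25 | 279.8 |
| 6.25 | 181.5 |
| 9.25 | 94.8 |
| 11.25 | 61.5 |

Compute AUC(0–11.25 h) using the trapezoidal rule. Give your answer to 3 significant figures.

Trapezoidal AUC_0→11.25:
  [0→0.25]: (701.7+664.8)/2 × 0.25 = 170.8125
  [0.25→4.25]: (664.8+279.8)/2 × 4 = 1889.2
  [4.25→6.25]: (279.8+181.5)/2 × 2 = 461.3
  [6.25→9.25]: (181.5+94.8)/2 × 3 = 414.45
  [9.25→11.25]: (94.8+61.5)/2 × 2 = 156.3
  Sum = 3092.0625 ng/mL·h

AUC = 3090 ng/mL·h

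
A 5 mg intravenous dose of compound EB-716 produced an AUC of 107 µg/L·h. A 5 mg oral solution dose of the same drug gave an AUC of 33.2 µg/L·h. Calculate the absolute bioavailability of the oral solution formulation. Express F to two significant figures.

F = 0.31

F = (AUC_ev / D_ev) / (AUC_iv / D_iv)
  = (33.2/5) / (107/5)
  = 6.64 / 21.4 = 0.3103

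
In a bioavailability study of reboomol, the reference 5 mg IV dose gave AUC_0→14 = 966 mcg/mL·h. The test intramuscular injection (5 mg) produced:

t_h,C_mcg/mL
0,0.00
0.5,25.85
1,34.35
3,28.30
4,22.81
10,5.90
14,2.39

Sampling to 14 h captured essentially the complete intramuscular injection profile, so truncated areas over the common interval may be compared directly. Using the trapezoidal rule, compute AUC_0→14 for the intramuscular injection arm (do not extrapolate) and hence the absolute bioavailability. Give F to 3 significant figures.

F = 0.220

Trapezoidal AUC_0→14 (intramuscular injection):
  [0→0.5]: (0.00+25.85)/2 × 0.5 = 6.4625
  [0.5→1]: (25.85+34.35)/2 × 0.5 = 15.05
  [1→3]: (34.35+28.30)/2 × 2 = 62.65
  [3→4]: (28.30+22.81)/2 × 1 = 25.555
  [4→10]: (22.81+5.90)/2 × 6 = 86.13
  [10→14]: (5.90+2.39)/2 × 4 = 16.58
  Sum = 212.4275 mcg/mL·h
F = (AUC_ev/D_ev)/(AUC_iv/D_iv) = (212.4275/5)/(966/5) = 42.4855/193.2 = 0.2199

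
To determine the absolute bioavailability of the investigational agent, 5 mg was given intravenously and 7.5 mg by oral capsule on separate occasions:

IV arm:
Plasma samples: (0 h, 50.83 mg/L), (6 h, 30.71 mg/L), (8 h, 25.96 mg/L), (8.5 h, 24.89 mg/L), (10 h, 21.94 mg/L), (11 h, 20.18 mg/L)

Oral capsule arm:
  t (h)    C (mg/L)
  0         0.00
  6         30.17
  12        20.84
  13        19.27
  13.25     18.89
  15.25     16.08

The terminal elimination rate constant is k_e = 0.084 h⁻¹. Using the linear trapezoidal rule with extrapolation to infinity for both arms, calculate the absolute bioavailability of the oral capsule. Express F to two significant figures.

F = 0.54

Trapezoidal AUC_0→11 (IV):
  [0→6]: (50.83+30.71)/2 × 6 = 244.62
  [6→8]: (30.71+25.96)/2 × 2 = 56.67
  [8→8.5]: (25.96+24.89)/2 × 0.5 = 12.7125
  [8.5→10]: (24.89+21.94)/2 × 1.5 = 35.1225
  [10→11]: (21.94+20.18)/2 × 1 = 21.06
  Sum = 370.185 mg/L·h
IV tail: 20.18/0.084 = 240.238; AUC_iv,0→∞ = 370.185 + 240.238 = 610.423 mg/L·h
Trapezoidal AUC_0→15.25 (oral capsule):
  [0→6]: (0.00+30.17)/2 × 6 = 90.51
  [6→12]: (30.17+20.84)/2 × 6 = 153.03
  [12→13]: (20.84+19.27)/2 × 1 = 20.055
  [13→13.25]: (19.27+18.89)/2 × 0.25 = 4.77
  [13.25→15.25]: (18.89+16.08)/2 × 2 = 34.97
  Sum = 303.335 mg/L·h
oral capsule tail: 16.08/0.084 = 191.429; AUC_ev,0→∞ = 303.335 + 191.429 = 494.764 mg/L·h
F = (AUC_ev/D_ev)/(AUC_iv/D_iv) = (494.764/7.5)/(610.423/5) = 65.9685/122.0846 = 0.5404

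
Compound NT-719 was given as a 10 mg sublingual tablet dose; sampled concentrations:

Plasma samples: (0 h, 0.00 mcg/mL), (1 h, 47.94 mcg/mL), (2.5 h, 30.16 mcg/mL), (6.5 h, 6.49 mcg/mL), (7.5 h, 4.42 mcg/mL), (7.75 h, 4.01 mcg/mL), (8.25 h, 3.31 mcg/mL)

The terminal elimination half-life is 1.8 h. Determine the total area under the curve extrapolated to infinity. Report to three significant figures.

AUC = 173 mcg/mL·h

Trapezoidal AUC_0→8.25:
  [0→1]: (0.00+47.94)/2 × 1 = 23.97
  [1→2.5]: (47.94+30.16)/2 × 1.5 = 58.575
  [2.5→6.5]: (30.16+6.49)/2 × 4 = 73.3
  [6.5→7.5]: (6.49+4.42)/2 × 1 = 5.455
  [7.5→7.75]: (4.42+4.01)/2 × 0.25 = 1.05375
  [7.75→8.25]: (4.01+3.31)/2 × 0.5 = 1.83
  Sum = 164.18375 mcg/mL·h
k_e = ln2 / t½ = 0.693147 / 1.8 = 0.3851 h^-1
Extrapolated tail: C_last / k_e = 3.31 / 0.3851 = 8.595
AUC_0→∞ = 164.18375 + 8.595 = 172.77875 mcg/mL·h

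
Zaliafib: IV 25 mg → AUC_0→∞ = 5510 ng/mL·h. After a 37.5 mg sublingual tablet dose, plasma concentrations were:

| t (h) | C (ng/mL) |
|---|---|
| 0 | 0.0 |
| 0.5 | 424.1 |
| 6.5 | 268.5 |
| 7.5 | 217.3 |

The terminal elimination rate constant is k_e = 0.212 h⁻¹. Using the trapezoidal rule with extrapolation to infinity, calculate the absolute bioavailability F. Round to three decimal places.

F = 0.418

Trapezoidal AUC_0→7.5 (sublingual tablet):
  [0→0.5]: (0.0+424.1)/2 × 0.5 = 106.025
  [0.5→6.5]: (424.1+268.5)/2 × 6 = 2077.8
  [6.5→7.5]: (268.5+217.3)/2 × 1 = 242.9
  Sum = 2426.725 ng/mL·h
Tail: C_last/k_e = 217.3/0.212 = 1025.000
AUC_0→∞ (sublingual tablet) = 2426.725 + 1025.000 = 3451.725 ng/mL·h
F = (AUC_ev/D_ev)/(AUC_iv/D_iv) = (3451.725/37.5)/(5510/25) = 92.046/220.4 = 0.4176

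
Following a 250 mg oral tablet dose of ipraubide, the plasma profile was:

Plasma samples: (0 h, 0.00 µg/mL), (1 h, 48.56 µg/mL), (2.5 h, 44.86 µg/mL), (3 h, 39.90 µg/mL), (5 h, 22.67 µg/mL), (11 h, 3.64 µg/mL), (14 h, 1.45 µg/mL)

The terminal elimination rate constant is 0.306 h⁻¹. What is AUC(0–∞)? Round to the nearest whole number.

Trapezoidal AUC_0→14:
  [0→1]: (0.00+48.56)/2 × 1 = 24.28
  [1→2.5]: (48.56+44.86)/2 × 1.5 = 70.065
  [2.5→3]: (44.86+39.90)/2 × 0.5 = 21.19
  [3→5]: (39.90+22.67)/2 × 2 = 62.57
  [5→11]: (22.67+3.64)/2 × 6 = 78.93
  [11→14]: (3.64+1.45)/2 × 3 = 7.635
  Sum = 264.67 µg/mL·h
Extrapolated tail: C_last / k_e = 1.45 / 0.306 = 4.739
AUC_0→∞ = 264.67 + 4.739 = 269.409 µg/mL·h

AUC = 269 µg/mL·h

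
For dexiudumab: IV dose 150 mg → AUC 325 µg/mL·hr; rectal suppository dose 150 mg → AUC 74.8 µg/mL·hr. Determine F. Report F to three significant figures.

F = 0.230

F = (AUC_ev / D_ev) / (AUC_iv / D_iv)
  = (74.8/150) / (325/150)
  = 0.498667 / 2.16667 = 0.2302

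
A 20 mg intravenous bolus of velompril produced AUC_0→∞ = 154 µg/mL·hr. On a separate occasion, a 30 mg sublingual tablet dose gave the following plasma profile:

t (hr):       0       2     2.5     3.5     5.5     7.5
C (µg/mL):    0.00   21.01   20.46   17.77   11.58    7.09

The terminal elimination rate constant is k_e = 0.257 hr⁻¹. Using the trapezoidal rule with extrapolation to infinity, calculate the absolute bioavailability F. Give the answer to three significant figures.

Trapezoidal AUC_0→7.5 (sublingual tablet):
  [0→2]: (0.00+21.01)/2 × 2 = 21.01
  [2→2.5]: (21.01+20.46)/2 × 0.5 = 10.3675
  [2.5→3.5]: (20.46+17.77)/2 × 1 = 19.115
  [3.5→5.5]: (17.77+11.58)/2 × 2 = 29.35
  [5.5→7.5]: (11.58+7.09)/2 × 2 = 18.67
  Sum = 98.5125 µg/mL·hr
Tail: C_last/k_e = 7.09/0.257 = 27.588
AUC_0→∞ (sublingual tablet) = 98.5125 + 27.588 = 126.1005 µg/mL·hr
F = (AUC_ev/D_ev)/(AUC_iv/D_iv) = (126.1005/30)/(154/20) = 4.20335/7.7 = 0.5459

F = 0.546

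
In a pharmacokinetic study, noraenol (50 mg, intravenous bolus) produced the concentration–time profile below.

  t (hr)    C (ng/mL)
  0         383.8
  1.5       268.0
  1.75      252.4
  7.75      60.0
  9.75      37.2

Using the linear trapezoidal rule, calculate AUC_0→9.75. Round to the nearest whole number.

Trapezoidal AUC_0→9.75:
  [0→1.5]: (383.8+268.0)/2 × 1.5 = 488.85
  [1.5→1.75]: (268.0+252.4)/2 × 0.25 = 65.05
  [1.75→7.75]: (252.4+60.0)/2 × 6 = 937.2
  [7.75→9.75]: (60.0+37.2)/2 × 2 = 97.2
  Sum = 1588.3 ng/mL·hr

AUC = 1588 ng/mL·hr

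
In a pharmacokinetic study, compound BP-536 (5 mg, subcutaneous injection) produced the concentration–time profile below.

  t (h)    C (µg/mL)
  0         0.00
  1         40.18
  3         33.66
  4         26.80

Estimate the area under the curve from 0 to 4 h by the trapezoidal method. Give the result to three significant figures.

Trapezoidal AUC_0→4:
  [0→1]: (0.00+40.18)/2 × 1 = 20.09
  [1→3]: (40.18+33.66)/2 × 2 = 73.84
  [3→4]: (33.66+26.80)/2 × 1 = 30.23
  Sum = 124.16 µg/mL·h

AUC = 124 µg/mL·h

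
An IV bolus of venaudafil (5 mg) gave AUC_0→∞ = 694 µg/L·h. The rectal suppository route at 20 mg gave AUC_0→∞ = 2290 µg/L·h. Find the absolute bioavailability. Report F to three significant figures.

F = 0.825

F = (AUC_ev / D_ev) / (AUC_iv / D_iv)
  = (2290/20) / (694/5)
  = 114.5 / 138.8 = 0.8249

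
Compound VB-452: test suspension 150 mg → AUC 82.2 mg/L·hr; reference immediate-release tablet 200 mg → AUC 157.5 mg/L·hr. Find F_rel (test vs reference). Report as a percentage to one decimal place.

F_rel = (AUC_test/D_test) / (AUC_ref/D_ref)
      = (82.2/150) / (157.5/200)
      = 0.548 / 0.7875 = 0.6959 = 69.59%

F_rel = 69.6%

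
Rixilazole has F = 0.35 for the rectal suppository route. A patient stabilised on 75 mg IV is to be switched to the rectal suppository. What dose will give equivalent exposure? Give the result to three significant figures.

For equal systemic exposure: F × D_ev = D_iv
D_ev = D_iv / F = 75 / 0.35 = 214.286 mg

D_rectal = 214 mg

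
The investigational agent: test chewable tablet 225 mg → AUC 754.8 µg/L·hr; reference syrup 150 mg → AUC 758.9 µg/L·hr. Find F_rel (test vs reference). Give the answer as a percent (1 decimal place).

F_rel = (AUC_test/D_test) / (AUC_ref/D_ref)
      = (754.8/225) / (758.9/150)
      = 3.35467 / 5.05933 = 0.6631 = 66.31%

F_rel = 66.3%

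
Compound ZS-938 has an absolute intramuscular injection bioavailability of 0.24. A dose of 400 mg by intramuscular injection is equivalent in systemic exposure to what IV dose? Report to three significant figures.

Systemic exposure from an extravascular dose = F × D_ev, so the equivalent IV dose is F × D_ev.
D_iv = F × D_ev = 0.24 × 400 = 96 mg

D_iv = 96.0 mg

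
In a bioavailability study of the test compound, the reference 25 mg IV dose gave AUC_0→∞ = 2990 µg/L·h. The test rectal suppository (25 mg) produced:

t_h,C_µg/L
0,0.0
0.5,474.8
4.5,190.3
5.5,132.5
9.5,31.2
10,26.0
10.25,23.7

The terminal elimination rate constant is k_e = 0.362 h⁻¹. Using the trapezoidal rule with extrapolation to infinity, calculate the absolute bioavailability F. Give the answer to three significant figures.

F = 0.677

Trapezoidal AUC_0→10.25 (rectal suppository):
  [0→0.5]: (0.0+474.8)/2 × 0.5 = 118.7
  [0.5→4.5]: (474.8+190.3)/2 × 4 = 1330.2
  [4.5→5.5]: (190.3+132.5)/2 × 1 = 161.4
  [5.5→9.5]: (132.5+31.2)/2 × 4 = 327.4
  [9.5→10]: (31.2+26.0)/2 × 0.5 = 14.3
  [10→10.25]: (26.0+23.7)/2 × 0.25 = 6.2125
  Sum = 1958.2125 µg/L·h
Tail: C_last/k_e = 23.7/0.362 = 65.470
AUC_0→∞ (rectal suppository) = 1958.2125 + 65.470 = 2023.6825 µg/L·h
F = (AUC_ev/D_ev)/(AUC_iv/D_iv) = (2023.6825/25)/(2990/25) = 80.9473/119.6 = 0.6768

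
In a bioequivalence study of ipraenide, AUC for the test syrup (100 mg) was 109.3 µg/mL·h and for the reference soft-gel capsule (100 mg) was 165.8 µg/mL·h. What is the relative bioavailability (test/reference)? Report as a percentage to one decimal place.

F_rel = (AUC_test/D_test) / (AUC_ref/D_ref)
      = (109.3/100) / (165.8/100)
      = 1.093 / 1.658 = 0.6592 = 65.92%

F_rel = 65.9%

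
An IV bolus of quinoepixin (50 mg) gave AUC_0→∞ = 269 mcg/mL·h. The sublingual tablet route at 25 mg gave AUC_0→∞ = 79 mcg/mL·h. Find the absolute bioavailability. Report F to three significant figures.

F = (AUC_ev / D_ev) / (AUC_iv / D_iv)
  = (79/25) / (269/50)
  = 3.16 / 5.38 = 0.5874

F = 0.587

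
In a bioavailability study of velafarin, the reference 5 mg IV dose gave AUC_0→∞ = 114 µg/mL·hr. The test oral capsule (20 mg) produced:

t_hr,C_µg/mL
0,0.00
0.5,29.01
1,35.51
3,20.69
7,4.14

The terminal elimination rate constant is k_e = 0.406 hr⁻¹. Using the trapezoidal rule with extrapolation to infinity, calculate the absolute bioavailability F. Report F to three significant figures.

F = 0.306

Trapezoidal AUC_0→7 (oral capsule):
  [0→0.5]: (0.00+29.01)/2 × 0.5 = 7.2525
  [0.5→1]: (29.01+35.51)/2 × 0.5 = 16.13
  [1→3]: (35.51+20.69)/2 × 2 = 56.2
  [3→7]: (20.69+4.14)/2 × 4 = 49.66
  Sum = 129.2425 µg/mL·hr
Tail: C_last/k_e = 4.14/0.406 = 10.197
AUC_0→∞ (oral capsule) = 129.2425 + 10.197 = 139.4395 µg/mL·hr
F = (AUC_ev/D_ev)/(AUC_iv/D_iv) = (139.4395/20)/(114/5) = 6.971975/22.8 = 0.3058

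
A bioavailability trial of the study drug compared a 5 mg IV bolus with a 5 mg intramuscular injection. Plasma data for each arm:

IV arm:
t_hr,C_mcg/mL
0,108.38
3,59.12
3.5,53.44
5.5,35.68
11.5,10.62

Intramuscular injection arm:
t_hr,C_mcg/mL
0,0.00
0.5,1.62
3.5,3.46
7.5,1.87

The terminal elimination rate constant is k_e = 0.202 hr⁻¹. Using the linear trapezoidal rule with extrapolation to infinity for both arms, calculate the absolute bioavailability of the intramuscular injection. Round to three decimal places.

F = 0.050

Trapezoidal AUC_0→11.5 (IV):
  [0→3]: (108.38+59.12)/2 × 3 = 251.25
  [3→3.5]: (59.12+53.44)/2 × 0.5 = 28.14
  [3.5→5.5]: (53.44+35.68)/2 × 2 = 89.12
  [5.5→11.5]: (35.68+10.62)/2 × 6 = 138.9
  Sum = 507.41 mcg/mL·hr
IV tail: 10.62/0.202 = 52.574; AUC_iv,0→∞ = 507.41 + 52.574 = 559.984 mcg/mL·hr
Trapezoidal AUC_0→7.5 (intramuscular injection):
  [0→0.5]: (0.00+1.62)/2 × 0.5 = 0.405
  [0.5→3.5]: (1.62+3.46)/2 × 3 = 7.62
  [3.5→7.5]: (3.46+1.87)/2 × 4 = 10.66
  Sum = 18.685 mcg/mL·hr
intramuscular injection tail: 1.87/0.202 = 9.257; AUC_ev,0→∞ = 18.685 + 9.257 = 27.942 mcg/mL·hr
F = (AUC_ev/D_ev)/(AUC_iv/D_iv) = (27.942/5)/(559.984/5) = 5.5884/111.9968 = 0.0499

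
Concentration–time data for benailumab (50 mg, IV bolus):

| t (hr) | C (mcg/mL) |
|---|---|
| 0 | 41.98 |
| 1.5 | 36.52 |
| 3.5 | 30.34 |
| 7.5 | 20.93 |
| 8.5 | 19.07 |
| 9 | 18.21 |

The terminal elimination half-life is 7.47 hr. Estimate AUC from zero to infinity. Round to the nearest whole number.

AUC = 454 mcg/mL·hr

Trapezoidal AUC_0→9:
  [0→1.5]: (41.98+36.52)/2 × 1.5 = 58.875
  [1.5→3.5]: (36.52+30.34)/2 × 2 = 66.86
  [3.5→7.5]: (30.34+20.93)/2 × 4 = 102.54
  [7.5→8.5]: (20.93+19.07)/2 × 1 = 20.0
  [8.5→9]: (19.07+18.21)/2 × 0.5 = 9.32
  Sum = 257.595 mcg/mL·hr
k_e = ln2 / t½ = 0.693147 / 7.47 = 0.0928 hr^-1
Extrapolated tail: C_last / k_e = 18.21 / 0.0928 = 196.228
AUC_0→∞ = 257.595 + 196.228 = 453.823 mcg/mL·hr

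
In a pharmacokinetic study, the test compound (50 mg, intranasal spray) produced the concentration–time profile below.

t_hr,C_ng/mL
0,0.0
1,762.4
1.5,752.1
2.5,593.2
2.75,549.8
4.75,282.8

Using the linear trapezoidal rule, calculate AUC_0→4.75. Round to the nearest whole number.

Trapezoidal AUC_0→4.75:
  [0→1]: (0.0+762.4)/2 × 1 = 381.2
  [1→1.5]: (762.4+752.1)/2 × 0.5 = 378.625
  [1.5→2.5]: (752.1+593.2)/2 × 1 = 672.65
  [2.5→2.75]: (593.2+549.8)/2 × 0.25 = 142.875
  [2.75→4.75]: (549.8+282.8)/2 × 2 = 832.6
  Sum = 2407.95 ng/mL·hr

AUC = 2408 ng/mL·hr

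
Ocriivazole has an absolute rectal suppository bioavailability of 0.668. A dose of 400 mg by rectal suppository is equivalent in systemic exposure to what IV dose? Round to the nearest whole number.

Systemic exposure from an extravascular dose = F × D_ev, so the equivalent IV dose is F × D_ev.
D_iv = F × D_ev = 0.668 × 400 = 267.2 mg

D_iv = 267 mg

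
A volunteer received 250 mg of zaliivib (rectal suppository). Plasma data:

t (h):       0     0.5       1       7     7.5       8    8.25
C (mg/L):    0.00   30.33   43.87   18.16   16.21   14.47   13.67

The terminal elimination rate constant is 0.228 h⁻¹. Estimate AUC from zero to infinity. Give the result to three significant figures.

Trapezoidal AUC_0→8.25:
  [0→0.5]: (0.00+30.33)/2 × 0.5 = 7.5825
  [0.5→1]: (30.33+43.87)/2 × 0.5 = 18.55
  [1→7]: (43.87+18.16)/2 × 6 = 186.09
  [7→7.5]: (18.16+16.21)/2 × 0.5 = 8.5925
  [7.5→8]: (16.21+14.47)/2 × 0.5 = 7.67
  [8→8.25]: (14.47+13.67)/2 × 0.25 = 3.5175
  Sum = 232.0025 mg/L·h
Extrapolated tail: C_last / k_e = 13.67 / 0.228 = 59.956
AUC_0→∞ = 232.0025 + 59.956 = 291.9585 mg/L·h

AUC = 292 mg/L·h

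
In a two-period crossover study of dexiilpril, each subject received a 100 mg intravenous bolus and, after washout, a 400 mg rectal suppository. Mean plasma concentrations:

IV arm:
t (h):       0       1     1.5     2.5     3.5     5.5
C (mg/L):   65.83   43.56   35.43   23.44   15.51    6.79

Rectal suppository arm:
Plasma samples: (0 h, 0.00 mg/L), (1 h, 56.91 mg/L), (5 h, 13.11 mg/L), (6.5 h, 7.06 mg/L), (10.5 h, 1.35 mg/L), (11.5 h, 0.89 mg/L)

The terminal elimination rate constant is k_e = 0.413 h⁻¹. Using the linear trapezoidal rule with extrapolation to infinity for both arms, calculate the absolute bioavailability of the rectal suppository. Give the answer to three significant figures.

F = 0.314

Trapezoidal AUC_0→5.5 (IV):
  [0→1]: (65.83+43.56)/2 × 1 = 54.695
  [1→1.5]: (43.56+35.43)/2 × 0.5 = 19.7475
  [1.5→2.5]: (35.43+23.44)/2 × 1 = 29.435
  [2.5→3.5]: (23.44+15.51)/2 × 1 = 19.475
  [3.5→5.5]: (15.51+6.79)/2 × 2 = 22.3
  Sum = 145.6525 mg/L·h
IV tail: 6.79/0.413 = 16.441; AUC_iv,0→∞ = 145.6525 + 16.441 = 162.0935 mg/L·h
Trapezoidal AUC_0→11.5 (rectal suppository):
  [0→1]: (0.00+56.91)/2 × 1 = 28.455
  [1→5]: (56.91+13.11)/2 × 4 = 140.04
  [5→6.5]: (13.11+7.06)/2 × 1.5 = 15.1275
  [6.5→10.5]: (7.06+1.35)/2 × 4 = 16.82
  [10.5→11.5]: (1.35+0.89)/2 × 1 = 1.12
  Sum = 201.5625 mg/L·h
rectal suppository tail: 0.89/0.413 = 2.155; AUC_ev,0→∞ = 201.5625 + 2.155 = 203.7175 mg/L·h
F = (AUC_ev/D_ev)/(AUC_iv/D_iv) = (203.7175/400)/(162.0935/100) = 0.50929375/1.620935 = 0.3142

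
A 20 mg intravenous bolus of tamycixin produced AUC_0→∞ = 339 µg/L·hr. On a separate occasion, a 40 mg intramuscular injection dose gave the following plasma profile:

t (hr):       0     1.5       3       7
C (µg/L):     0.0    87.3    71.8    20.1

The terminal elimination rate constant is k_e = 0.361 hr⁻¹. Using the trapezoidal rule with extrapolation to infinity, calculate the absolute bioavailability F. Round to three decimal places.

Trapezoidal AUC_0→7 (intramuscular injection):
  [0→1.5]: (0.0+87.3)/2 × 1.5 = 65.475
  [1.5→3]: (87.3+71.8)/2 × 1.5 = 119.325
  [3→7]: (71.8+20.1)/2 × 4 = 183.8
  Sum = 368.6 µg/L·hr
Tail: C_last/k_e = 20.1/0.361 = 55.679
AUC_0→∞ (intramuscular injection) = 368.6 + 55.679 = 424.279 µg/L·hr
F = (AUC_ev/D_ev)/(AUC_iv/D_iv) = (424.279/40)/(339/20) = 10.606975/16.95 = 0.6258

F = 0.626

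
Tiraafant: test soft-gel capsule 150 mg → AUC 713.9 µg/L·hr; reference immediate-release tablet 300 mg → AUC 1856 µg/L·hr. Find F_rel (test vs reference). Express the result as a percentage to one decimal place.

F_rel = 76.9%

F_rel = (AUC_test/D_test) / (AUC_ref/D_ref)
      = (713.9/150) / (1856/300)
      = 4.75933 / 6.18667 = 0.7693 = 76.93%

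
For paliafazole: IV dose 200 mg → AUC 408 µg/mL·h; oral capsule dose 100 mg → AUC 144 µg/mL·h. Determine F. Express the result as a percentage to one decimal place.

F = (AUC_ev / D_ev) / (AUC_iv / D_iv)
  = (144/100) / (408/200)
  = 1.44 / 2.04 = 0.7059
  = 70.59%

F = 70.6%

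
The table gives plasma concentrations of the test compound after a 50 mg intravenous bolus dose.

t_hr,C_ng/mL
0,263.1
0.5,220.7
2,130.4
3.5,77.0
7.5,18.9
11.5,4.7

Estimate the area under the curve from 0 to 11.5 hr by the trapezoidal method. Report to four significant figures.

AUC = 778.8 ng/mL·hr

Trapezoidal AUC_0→11.5:
  [0→0.5]: (263.1+220.7)/2 × 0.5 = 120.95
  [0.5→2]: (220.7+130.4)/2 × 1.5 = 263.325
  [2→3.5]: (130.4+77.0)/2 × 1.5 = 155.55
  [3.5→7.5]: (77.0+18.9)/2 × 4 = 191.8
  [7.5→11.5]: (18.9+4.7)/2 × 4 = 47.2
  Sum = 778.825 ng/mL·hr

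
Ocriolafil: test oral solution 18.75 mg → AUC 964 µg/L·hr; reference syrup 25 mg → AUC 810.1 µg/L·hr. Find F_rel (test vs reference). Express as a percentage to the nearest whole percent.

F_rel = (AUC_test/D_test) / (AUC_ref/D_ref)
      = (964/18.75) / (810.1/25)
      = 51.4133 / 32.404 = 1.5866 = 158.66%

F_rel = 159%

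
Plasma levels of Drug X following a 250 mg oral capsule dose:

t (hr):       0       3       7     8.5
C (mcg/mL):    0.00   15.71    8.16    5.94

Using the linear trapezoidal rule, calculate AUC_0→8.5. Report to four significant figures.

Trapezoidal AUC_0→8.5:
  [0→3]: (0.00+15.71)/2 × 3 = 23.565
  [3→7]: (15.71+8.16)/2 × 4 = 47.74
  [7→8.5]: (8.16+5.94)/2 × 1.5 = 10.575
  Sum = 81.88 mcg/mL·hr

AUC = 81.88 mcg/mL·hr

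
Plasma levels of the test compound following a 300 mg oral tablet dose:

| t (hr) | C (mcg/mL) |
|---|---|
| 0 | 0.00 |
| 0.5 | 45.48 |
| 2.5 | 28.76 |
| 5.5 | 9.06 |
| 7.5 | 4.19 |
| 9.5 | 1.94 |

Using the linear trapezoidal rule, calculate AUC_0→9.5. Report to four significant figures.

AUC = 161.7 mcg/mL·hr

Trapezoidal AUC_0→9.5:
  [0→0.5]: (0.00+45.48)/2 × 0.5 = 11.37
  [0.5→2.5]: (45.48+28.76)/2 × 2 = 74.24
  [2.5→5.5]: (28.76+9.06)/2 × 3 = 56.73
  [5.5→7.5]: (9.06+4.19)/2 × 2 = 13.25
  [7.5→9.5]: (4.19+1.94)/2 × 2 = 6.13
  Sum = 161.72 mcg/mL·hr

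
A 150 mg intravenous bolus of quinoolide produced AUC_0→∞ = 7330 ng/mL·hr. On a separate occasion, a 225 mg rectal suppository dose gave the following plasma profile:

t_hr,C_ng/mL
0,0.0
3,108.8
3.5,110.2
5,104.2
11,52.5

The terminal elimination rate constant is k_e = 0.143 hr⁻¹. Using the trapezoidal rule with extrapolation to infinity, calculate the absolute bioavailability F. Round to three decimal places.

Trapezoidal AUC_0→11 (rectal suppository):
  [0→3]: (0.0+108.8)/2 × 3 = 163.2
  [3→3.5]: (108.8+110.2)/2 × 0.5 = 54.75
  [3.5→5]: (110.2+104.2)/2 × 1.5 = 160.8
  [5→11]: (104.2+52.5)/2 × 6 = 470.1
  Sum = 848.85 ng/mL·hr
Tail: C_last/k_e = 52.5/0.143 = 367.133
AUC_0→∞ (rectal suppository) = 848.85 + 367.133 = 1215.983 ng/mL·hr
F = (AUC_ev/D_ev)/(AUC_iv/D_iv) = (1215.983/225)/(7330/150) = 5.40437/48.8667 = 0.1106

F = 0.111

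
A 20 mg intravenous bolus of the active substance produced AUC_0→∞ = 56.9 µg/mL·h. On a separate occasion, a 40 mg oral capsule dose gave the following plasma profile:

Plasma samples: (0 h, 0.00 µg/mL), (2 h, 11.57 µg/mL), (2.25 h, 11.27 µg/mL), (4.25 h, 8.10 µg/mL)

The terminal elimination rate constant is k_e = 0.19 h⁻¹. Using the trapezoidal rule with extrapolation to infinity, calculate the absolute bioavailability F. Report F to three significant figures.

F = 0.672

Trapezoidal AUC_0→4.25 (oral capsule):
  [0→2]: (0.00+11.57)/2 × 2 = 11.57
  [2→2.25]: (11.57+11.27)/2 × 0.25 = 2.855
  [2.25→4.25]: (11.27+8.10)/2 × 2 = 19.37
  Sum = 33.795 µg/mL·h
Tail: C_last/k_e = 8.10/0.19 = 42.632
AUC_0→∞ (oral capsule) = 33.795 + 42.632 = 76.427 µg/mL·h
F = (AUC_ev/D_ev)/(AUC_iv/D_iv) = (76.427/40)/(56.9/20) = 1.910675/2.845 = 0.6716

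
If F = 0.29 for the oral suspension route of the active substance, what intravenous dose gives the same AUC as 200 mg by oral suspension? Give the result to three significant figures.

Systemic exposure from an extravascular dose = F × D_ev, so the equivalent IV dose is F × D_ev.
D_iv = F × D_ev = 0.29 × 200 = 58 mg

D_iv = 58.0 mg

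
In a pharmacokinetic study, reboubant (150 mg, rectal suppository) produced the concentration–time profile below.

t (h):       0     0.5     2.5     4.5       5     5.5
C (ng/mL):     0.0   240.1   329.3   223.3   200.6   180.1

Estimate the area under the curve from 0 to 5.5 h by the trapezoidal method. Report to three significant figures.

AUC = 1380 ng/mL·h

Trapezoidal AUC_0→5.5:
  [0→0.5]: (0.0+240.1)/2 × 0.5 = 60.025
  [0.5→2.5]: (240.1+329.3)/2 × 2 = 569.4
  [2.5→4.5]: (329.3+223.3)/2 × 2 = 552.6
  [4.5→5]: (223.3+200.6)/2 × 0.5 = 105.975
  [5→5.5]: (200.6+180.1)/2 × 0.5 = 95.175
  Sum = 1383.175 ng/mL·h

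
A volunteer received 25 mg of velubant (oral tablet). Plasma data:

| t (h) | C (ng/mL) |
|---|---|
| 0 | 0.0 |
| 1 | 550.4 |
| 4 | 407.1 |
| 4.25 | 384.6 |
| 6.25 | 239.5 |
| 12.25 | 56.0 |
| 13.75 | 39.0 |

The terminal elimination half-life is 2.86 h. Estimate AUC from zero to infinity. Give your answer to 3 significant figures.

Trapezoidal AUC_0→13.75:
  [0→1]: (0.0+550.4)/2 × 1 = 275.2
  [1→4]: (550.4+407.1)/2 × 3 = 1436.25
  [4→4.25]: (407.1+384.6)/2 × 0.25 = 98.9625
  [4.25→6.25]: (384.6+239.5)/2 × 2 = 624.1
  [6.25→12.25]: (239.5+56.0)/2 × 6 = 886.5
  [12.25→13.75]: (56.0+39.0)/2 × 1.5 = 71.25
  Sum = 3392.2625 ng/mL·h
k_e = ln2 / t½ = 0.693147 / 2.86 = 0.2424 h^-1
Extrapolated tail: C_last / k_e = 39.0 / 0.2424 = 160.891
AUC_0→∞ = 3392.2625 + 160.891 = 3553.1535 ng/mL·h

AUC = 3550 ng/mL·h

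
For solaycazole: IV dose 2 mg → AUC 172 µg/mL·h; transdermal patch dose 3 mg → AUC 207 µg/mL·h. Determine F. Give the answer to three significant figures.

F = 0.802

F = (AUC_ev / D_ev) / (AUC_iv / D_iv)
  = (207/3) / (172/2)
  = 69 / 86 = 0.8023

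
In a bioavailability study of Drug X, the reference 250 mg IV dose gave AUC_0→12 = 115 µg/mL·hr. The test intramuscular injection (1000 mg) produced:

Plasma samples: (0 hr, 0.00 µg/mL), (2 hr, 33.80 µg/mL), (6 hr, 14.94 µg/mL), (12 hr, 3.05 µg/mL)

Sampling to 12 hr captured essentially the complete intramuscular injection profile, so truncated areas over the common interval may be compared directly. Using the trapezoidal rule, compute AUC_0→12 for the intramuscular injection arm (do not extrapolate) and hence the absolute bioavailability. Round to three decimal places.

F = 0.403

Trapezoidal AUC_0→12 (intramuscular injection):
  [0→2]: (0.00+33.80)/2 × 2 = 33.8
  [2→6]: (33.80+14.94)/2 × 4 = 97.48
  [6→12]: (14.94+3.05)/2 × 6 = 53.97
  Sum = 185.25 µg/mL·hr
F = (AUC_ev/D_ev)/(AUC_iv/D_iv) = (185.25/1000)/(115/250) = 0.18525/0.46 = 0.4027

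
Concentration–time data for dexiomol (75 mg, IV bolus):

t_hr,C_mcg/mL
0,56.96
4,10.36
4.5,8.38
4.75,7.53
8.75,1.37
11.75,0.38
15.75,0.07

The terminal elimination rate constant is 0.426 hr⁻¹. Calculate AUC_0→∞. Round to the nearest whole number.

Trapezoidal AUC_0→15.75:
  [0→4]: (56.96+10.36)/2 × 4 = 134.64
  [4→4.5]: (10.36+8.38)/2 × 0.5 = 4.685
  [4.5→4.75]: (8.38+7.53)/2 × 0.25 = 1.98875
  [4.75→8.75]: (7.53+1.37)/2 × 4 = 17.8
  [8.75→11.75]: (1.37+0.38)/2 × 3 = 2.625
  [11.75→15.75]: (0.38+0.07)/2 × 4 = 0.9
  Sum = 162.63875 mcg/mL·hr
Extrapolated tail: C_last / k_e = 0.07 / 0.426 = 0.164
AUC_0→∞ = 162.63875 + 0.164 = 162.80275 mcg/mL·hr

AUC = 163 mcg/mL·hr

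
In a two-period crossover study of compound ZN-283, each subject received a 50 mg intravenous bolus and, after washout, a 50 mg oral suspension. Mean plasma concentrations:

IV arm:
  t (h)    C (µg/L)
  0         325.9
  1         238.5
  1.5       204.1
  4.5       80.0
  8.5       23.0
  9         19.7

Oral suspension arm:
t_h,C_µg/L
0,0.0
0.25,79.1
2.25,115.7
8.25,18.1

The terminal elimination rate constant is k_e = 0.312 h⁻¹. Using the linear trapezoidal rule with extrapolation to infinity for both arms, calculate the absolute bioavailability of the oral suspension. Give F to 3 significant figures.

Trapezoidal AUC_0→9 (IV):
  [0→1]: (325.9+238.5)/2 × 1 = 282.2
  [1→1.5]: (238.5+204.1)/2 × 0.5 = 110.65
  [1.5→4.5]: (204.1+80.0)/2 × 3 = 426.15
  [4.5→8.5]: (80.0+23.0)/2 × 4 = 206.0
  [8.5→9]: (23.0+19.7)/2 × 0.5 = 10.675
  Sum = 1035.675 µg/L·h
IV tail: 19.7/0.312 = 63.141; AUC_iv,0→∞ = 1035.675 + 63.141 = 1098.816 µg/L·h
Trapezoidal AUC_0→8.25 (oral suspension):
  [0→0.25]: (0.0+79.1)/2 × 0.25 = 9.8875
  [0.25→2.25]: (79.1+115.7)/2 × 2 = 194.8
  [2.25→8.25]: (115.7+18.1)/2 × 6 = 401.4
  Sum = 606.0875 µg/L·h
oral suspension tail: 18.1/0.312 = 58.013; AUC_ev,0→∞ = 606.0875 + 58.013 = 664.1005 µg/L·h
F = (AUC_ev/D_ev)/(AUC_iv/D_iv) = (664.1005/50)/(1098.816/50) = 13.28201/21.97632 = 0.6044

F = 0.604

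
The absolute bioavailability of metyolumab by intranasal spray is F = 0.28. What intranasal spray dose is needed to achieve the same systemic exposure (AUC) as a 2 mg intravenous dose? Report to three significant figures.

D_intranasal = 7.14 mg

For equal systemic exposure: F × D_ev = D_iv
D_ev = D_iv / F = 2 / 0.28 = 7.14286 mg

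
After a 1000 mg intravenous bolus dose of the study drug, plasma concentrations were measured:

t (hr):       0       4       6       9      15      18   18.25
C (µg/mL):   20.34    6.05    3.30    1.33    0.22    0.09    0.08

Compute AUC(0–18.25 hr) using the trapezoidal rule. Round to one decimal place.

AUC = 74.2 µg/mL·hr

Trapezoidal AUC_0→18.25:
  [0→4]: (20.34+6.05)/2 × 4 = 52.78
  [4→6]: (6.05+3.30)/2 × 2 = 9.35
  [6→9]: (3.30+1.33)/2 × 3 = 6.945
  [9→15]: (1.33+0.22)/2 × 6 = 4.65
  [15→18]: (0.22+0.09)/2 × 3 = 0.465
  [18→18.25]: (0.09+0.08)/2 × 0.25 = 0.02125
  Sum = 74.21125 µg/mL·hr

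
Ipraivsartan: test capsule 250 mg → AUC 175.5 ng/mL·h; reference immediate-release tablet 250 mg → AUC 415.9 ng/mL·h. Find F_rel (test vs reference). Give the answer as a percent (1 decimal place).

F_rel = (AUC_test/D_test) / (AUC_ref/D_ref)
      = (175.5/250) / (415.9/250)
      = 0.702 / 1.6636 = 0.4220 = 42.20%

F_rel = 42.2%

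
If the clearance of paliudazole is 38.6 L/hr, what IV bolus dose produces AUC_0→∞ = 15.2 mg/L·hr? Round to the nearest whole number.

Dose = 587 mg

Dose_iv = CL × AUC_0→∞
     = 38.6 × 15.2 = 586.72 mg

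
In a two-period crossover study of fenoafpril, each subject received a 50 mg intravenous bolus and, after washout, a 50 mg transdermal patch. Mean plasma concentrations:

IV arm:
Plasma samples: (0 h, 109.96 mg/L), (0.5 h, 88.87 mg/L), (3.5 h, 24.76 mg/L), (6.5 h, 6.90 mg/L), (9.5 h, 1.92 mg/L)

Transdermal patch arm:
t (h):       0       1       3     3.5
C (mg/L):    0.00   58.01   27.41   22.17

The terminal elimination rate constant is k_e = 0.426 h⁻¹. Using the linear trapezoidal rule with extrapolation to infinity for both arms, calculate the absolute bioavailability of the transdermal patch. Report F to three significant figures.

Trapezoidal AUC_0→9.5 (IV):
  [0→0.5]: (109.96+88.87)/2 × 0.5 = 49.7075
  [0.5→3.5]: (88.87+24.76)/2 × 3 = 170.445
  [3.5→6.5]: (24.76+6.90)/2 × 3 = 47.49
  [6.5→9.5]: (6.90+1.92)/2 × 3 = 13.23
  Sum = 280.8725 mg/L·h
IV tail: 1.92/0.426 = 4.507; AUC_iv,0→∞ = 280.8725 + 4.507 = 285.3795 mg/L·h
Trapezoidal AUC_0→3.5 (transdermal patch):
  [0→1]: (0.00+58.01)/2 × 1 = 29.005
  [1→3]: (58.01+27.41)/2 × 2 = 85.42
  [3→3.5]: (27.41+22.17)/2 × 0.5 = 12.395
  Sum = 126.82 mg/L·h
transdermal patch tail: 22.17/0.426 = 52.042; AUC_ev,0→∞ = 126.82 + 52.042 = 178.862 mg/L·h
F = (AUC_ev/D_ev)/(AUC_iv/D_iv) = (178.862/50)/(285.3795/50) = 3.57724/5.70759 = 0.6268

F = 0.627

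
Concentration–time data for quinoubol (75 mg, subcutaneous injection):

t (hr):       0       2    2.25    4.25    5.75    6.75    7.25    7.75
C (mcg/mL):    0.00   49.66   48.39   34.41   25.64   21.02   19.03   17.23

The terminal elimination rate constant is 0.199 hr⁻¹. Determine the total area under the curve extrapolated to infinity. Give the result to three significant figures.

Trapezoidal AUC_0→7.75:
  [0→2]: (0.00+49.66)/2 × 2 = 49.66
  [2→2.25]: (49.66+48.39)/2 × 0.25 = 12.25625
  [2.25→4.25]: (48.39+34.41)/2 × 2 = 82.8
  [4.25→5.75]: (34.41+25.64)/2 × 1.5 = 45.0375
  [5.75→6.75]: (25.64+21.02)/2 × 1 = 23.33
  [6.75→7.25]: (21.02+19.03)/2 × 0.5 = 10.0125
  [7.25→7.75]: (19.03+17.23)/2 × 0.5 = 9.065
  Sum = 232.16125 mcg/mL·hr
Extrapolated tail: C_last / k_e = 17.23 / 0.199 = 86.583
AUC_0→∞ = 232.16125 + 86.583 = 318.74425 mcg/mL·hr

AUC = 319 mcg/mL·hr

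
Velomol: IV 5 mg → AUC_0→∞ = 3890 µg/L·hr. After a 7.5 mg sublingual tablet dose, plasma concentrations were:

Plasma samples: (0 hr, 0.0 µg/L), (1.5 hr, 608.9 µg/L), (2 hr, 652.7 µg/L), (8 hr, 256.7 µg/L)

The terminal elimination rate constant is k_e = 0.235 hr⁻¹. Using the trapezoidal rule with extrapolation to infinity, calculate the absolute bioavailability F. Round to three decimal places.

Trapezoidal AUC_0→8 (sublingual tablet):
  [0→1.5]: (0.0+608.9)/2 × 1.5 = 456.675
  [1.5→2]: (608.9+652.7)/2 × 0.5 = 315.4
  [2→8]: (652.7+256.7)/2 × 6 = 2728.2
  Sum = 3500.275 µg/L·hr
Tail: C_last/k_e = 256.7/0.235 = 1092.340
AUC_0→∞ (sublingual tablet) = 3500.275 + 1092.340 = 4592.615 µg/L·hr
F = (AUC_ev/D_ev)/(AUC_iv/D_iv) = (4592.615/7.5)/(3890/5) = 612.349/778 = 0.7871

F = 0.787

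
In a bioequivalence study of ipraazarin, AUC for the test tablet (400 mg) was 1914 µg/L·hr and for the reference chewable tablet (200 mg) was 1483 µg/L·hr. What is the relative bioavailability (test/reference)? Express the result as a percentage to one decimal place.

F_rel = (AUC_test/D_test) / (AUC_ref/D_ref)
      = (1914/400) / (1483/200)
      = 4.785 / 7.415 = 0.6453 = 64.53%

F_rel = 64.5%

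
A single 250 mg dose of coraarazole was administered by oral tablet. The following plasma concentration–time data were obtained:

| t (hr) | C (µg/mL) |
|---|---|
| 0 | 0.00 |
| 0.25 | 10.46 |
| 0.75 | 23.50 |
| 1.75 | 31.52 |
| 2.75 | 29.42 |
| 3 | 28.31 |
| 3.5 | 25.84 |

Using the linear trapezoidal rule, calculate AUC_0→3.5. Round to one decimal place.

AUC = 88.5 µg/mL·hr

Trapezoidal AUC_0→3.5:
  [0→0.25]: (0.00+10.46)/2 × 0.25 = 1.3075
  [0.25→0.75]: (10.46+23.50)/2 × 0.5 = 8.49
  [0.75→1.75]: (23.50+31.52)/2 × 1 = 27.51
  [1.75→2.75]: (31.52+29.42)/2 × 1 = 30.47
  [2.75→3]: (29.42+28.31)/2 × 0.25 = 7.21625
  [3→3.5]: (28.31+25.84)/2 × 0.5 = 13.5375
  Sum = 88.53125 µg/mL·hr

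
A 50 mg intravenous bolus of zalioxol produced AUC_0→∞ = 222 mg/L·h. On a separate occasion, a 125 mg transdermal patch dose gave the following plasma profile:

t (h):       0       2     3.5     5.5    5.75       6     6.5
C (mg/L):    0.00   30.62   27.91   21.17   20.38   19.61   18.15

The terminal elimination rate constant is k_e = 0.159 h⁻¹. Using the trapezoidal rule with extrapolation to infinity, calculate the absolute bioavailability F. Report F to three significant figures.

Trapezoidal AUC_0→6.5 (transdermal patch):
  [0→2]: (0.00+30.62)/2 × 2 = 30.62
  [2→3.5]: (30.62+27.91)/2 × 1.5 = 43.8975
  [3.5→5.5]: (27.91+21.17)/2 × 2 = 49.08
  [5.5→5.75]: (21.17+20.38)/2 × 0.25 = 5.19375
  [5.75→6]: (20.38+19.61)/2 × 0.25 = 4.99875
  [6→6.5]: (19.61+18.15)/2 × 0.5 = 9.44
  Sum = 143.23 mg/L·h
Tail: C_last/k_e = 18.15/0.159 = 114.151
AUC_0→∞ (transdermal patch) = 143.23 + 114.151 = 257.381 mg/L·h
F = (AUC_ev/D_ev)/(AUC_iv/D_iv) = (257.381/125)/(222/50) = 2.059048/4.44 = 0.4637

F = 0.464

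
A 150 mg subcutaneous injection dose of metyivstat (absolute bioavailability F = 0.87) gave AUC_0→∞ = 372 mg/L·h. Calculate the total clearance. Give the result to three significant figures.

CL = F × Dose / AUC_0→∞
   = 0.87 × 150 / 372 = 0.350806 L/h

CL = 0.351 L/h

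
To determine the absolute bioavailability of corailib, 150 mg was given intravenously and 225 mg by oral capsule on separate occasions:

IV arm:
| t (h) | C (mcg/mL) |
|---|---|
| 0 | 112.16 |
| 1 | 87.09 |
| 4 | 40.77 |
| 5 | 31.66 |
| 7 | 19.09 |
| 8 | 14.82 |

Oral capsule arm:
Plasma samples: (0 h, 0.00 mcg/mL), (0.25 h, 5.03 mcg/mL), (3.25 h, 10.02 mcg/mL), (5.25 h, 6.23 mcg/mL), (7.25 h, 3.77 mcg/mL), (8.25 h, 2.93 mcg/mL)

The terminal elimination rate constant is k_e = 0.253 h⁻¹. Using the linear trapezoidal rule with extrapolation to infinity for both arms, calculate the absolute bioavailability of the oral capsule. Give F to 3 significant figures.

F = 0.0946

Trapezoidal AUC_0→8 (IV):
  [0→1]: (112.16+87.09)/2 × 1 = 99.625
  [1→4]: (87.09+40.77)/2 × 3 = 191.79
  [4→5]: (40.77+31.66)/2 × 1 = 36.215
  [5→7]: (31.66+19.09)/2 × 2 = 50.75
  [7→8]: (19.09+14.82)/2 × 1 = 16.955
  Sum = 395.335 mcg/mL·h
IV tail: 14.82/0.253 = 58.577; AUC_iv,0→∞ = 395.335 + 58.577 = 453.912 mcg/mL·h
Trapezoidal AUC_0→8.25 (oral capsule):
  [0→0.25]: (0.00+5.03)/2 × 0.25 = 0.62875
  [0.25→3.25]: (5.03+10.02)/2 × 3 = 22.575
  [3.25→5.25]: (10.02+6.23)/2 × 2 = 16.25
  [5.25→7.25]: (6.23+3.77)/2 × 2 = 10.0
  [7.25→8.25]: (3.77+2.93)/2 × 1 = 3.35
  Sum = 52.80375 mcg/mL·h
oral capsule tail: 2.93/0.253 = 11.581; AUC_ev,0→∞ = 52.80375 + 11.581 = 64.38475 mcg/mL·h
F = (AUC_ev/D_ev)/(AUC_iv/D_iv) = (64.38475/225)/(453.912/150) = 0.286154/3.02608 = 0.0946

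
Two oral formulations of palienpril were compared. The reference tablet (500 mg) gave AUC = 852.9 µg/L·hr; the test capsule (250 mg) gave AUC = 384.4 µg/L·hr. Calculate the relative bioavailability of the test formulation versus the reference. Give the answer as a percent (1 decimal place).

F_rel = (AUC_test/D_test) / (AUC_ref/D_ref)
      = (384.4/250) / (852.9/500)
      = 1.5376 / 1.7058 = 0.9014 = 90.14%

F_rel = 90.1%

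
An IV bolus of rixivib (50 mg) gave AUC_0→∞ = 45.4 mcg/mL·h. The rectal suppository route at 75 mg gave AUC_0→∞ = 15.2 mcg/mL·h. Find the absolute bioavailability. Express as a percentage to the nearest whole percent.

F = (AUC_ev / D_ev) / (AUC_iv / D_iv)
  = (15.2/75) / (45.4/50)
  = 0.202667 / 0.908 = 0.2232
  = 22.32%

F = 22%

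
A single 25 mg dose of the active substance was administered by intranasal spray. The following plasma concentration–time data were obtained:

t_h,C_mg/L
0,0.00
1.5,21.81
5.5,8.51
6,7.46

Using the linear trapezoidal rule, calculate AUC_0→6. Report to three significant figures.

AUC = 81.0 mg/L·h

Trapezoidal AUC_0→6:
  [0→1.5]: (0.00+21.81)/2 × 1.5 = 16.3575
  [1.5→5.5]: (21.81+8.51)/2 × 4 = 60.64
  [5.5→6]: (8.51+7.46)/2 × 0.5 = 3.9925
  Sum = 80.99 mg/L·h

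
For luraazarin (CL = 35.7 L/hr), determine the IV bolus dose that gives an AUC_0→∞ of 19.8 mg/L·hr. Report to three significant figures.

Dose_iv = CL × AUC_0→∞
     = 35.7 × 19.8 = 706.86 mg

Dose = 707 mg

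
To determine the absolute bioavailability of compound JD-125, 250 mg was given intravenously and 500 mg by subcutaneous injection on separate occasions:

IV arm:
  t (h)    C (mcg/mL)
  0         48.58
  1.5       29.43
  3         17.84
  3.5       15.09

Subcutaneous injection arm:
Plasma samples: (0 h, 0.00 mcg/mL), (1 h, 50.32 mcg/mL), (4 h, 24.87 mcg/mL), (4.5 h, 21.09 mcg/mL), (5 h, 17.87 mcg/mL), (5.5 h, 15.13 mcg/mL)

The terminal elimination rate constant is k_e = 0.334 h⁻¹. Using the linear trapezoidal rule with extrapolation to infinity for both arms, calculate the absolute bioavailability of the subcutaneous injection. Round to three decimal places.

F = 0.722

Trapezoidal AUC_0→3.5 (IV):
  [0→1.5]: (48.58+29.43)/2 × 1.5 = 58.5075
  [1.5→3]: (29.43+17.84)/2 × 1.5 = 35.4525
  [3→3.5]: (17.84+15.09)/2 × 0.5 = 8.2325
  Sum = 102.1925 mcg/mL·h
IV tail: 15.09/0.334 = 45.180; AUC_iv,0→∞ = 102.1925 + 45.180 = 147.3725 mcg/mL·h
Trapezoidal AUC_0→5.5 (subcutaneous injection):
  [0→1]: (0.00+50.32)/2 × 1 = 25.16
  [1→4]: (50.32+24.87)/2 × 3 = 112.785
  [4→4.5]: (24.87+21.09)/2 × 0.5 = 11.49
  [4.5→5]: (21.09+17.87)/2 × 0.5 = 9.74
  [5→5.5]: (17.87+15.13)/2 × 0.5 = 8.25
  Sum = 167.425 mcg/mL·h
subcutaneous injection tail: 15.13/0.334 = 45.299; AUC_ev,0→∞ = 167.425 + 45.299 = 212.724 mcg/mL·h
F = (AUC_ev/D_ev)/(AUC_iv/D_iv) = (212.724/500)/(147.3725/250) = 0.425448/0.58949 = 0.7217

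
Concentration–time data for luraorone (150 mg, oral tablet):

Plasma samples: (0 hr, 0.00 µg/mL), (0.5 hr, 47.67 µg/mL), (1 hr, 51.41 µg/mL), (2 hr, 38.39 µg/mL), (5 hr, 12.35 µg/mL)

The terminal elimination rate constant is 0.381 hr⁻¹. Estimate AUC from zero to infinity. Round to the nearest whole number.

AUC = 190 µg/mL·hr

Trapezoidal AUC_0→5:
  [0→0.5]: (0.00+47.67)/2 × 0.5 = 11.9175
  [0.5→1]: (47.67+51.41)/2 × 0.5 = 24.77
  [1→2]: (51.41+38.39)/2 × 1 = 44.9
  [2→5]: (38.39+12.35)/2 × 3 = 76.11
  Sum = 157.6975 µg/mL·hr
Extrapolated tail: C_last / k_e = 12.35 / 0.381 = 32.415
AUC_0→∞ = 157.6975 + 32.415 = 190.1125 µg/mL·hr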